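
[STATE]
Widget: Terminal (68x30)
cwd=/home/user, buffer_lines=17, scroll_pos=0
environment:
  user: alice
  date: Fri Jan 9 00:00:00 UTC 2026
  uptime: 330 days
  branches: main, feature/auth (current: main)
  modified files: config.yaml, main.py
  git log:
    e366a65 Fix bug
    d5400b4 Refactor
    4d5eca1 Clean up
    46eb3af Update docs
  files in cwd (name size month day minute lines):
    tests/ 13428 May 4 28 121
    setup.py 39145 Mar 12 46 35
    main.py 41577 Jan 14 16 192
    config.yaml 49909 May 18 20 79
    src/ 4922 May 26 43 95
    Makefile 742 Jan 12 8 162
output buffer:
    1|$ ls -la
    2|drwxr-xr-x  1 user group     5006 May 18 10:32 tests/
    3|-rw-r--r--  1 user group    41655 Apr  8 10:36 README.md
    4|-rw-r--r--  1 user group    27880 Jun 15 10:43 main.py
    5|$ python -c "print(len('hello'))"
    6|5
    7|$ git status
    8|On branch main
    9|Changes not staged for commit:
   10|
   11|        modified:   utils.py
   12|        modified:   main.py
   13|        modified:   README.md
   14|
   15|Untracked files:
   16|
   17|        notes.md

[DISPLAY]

$ ls -la                                                            
drwxr-xr-x  1 user group     5006 May 18 10:32 tests/               
-rw-r--r--  1 user group    41655 Apr  8 10:36 README.md            
-rw-r--r--  1 user group    27880 Jun 15 10:43 main.py              
$ python -c "print(len('hello'))"                                   
5                                                                   
$ git status                                                        
On branch main                                                      
Changes not staged for commit:                                      
                                                                    
        modified:   utils.py                                        
        modified:   main.py                                         
        modified:   README.md                                       
                                                                    
Untracked files:                                                    
                                                                    
        notes.md                                                    
$ █                                                                 
                                                                    
                                                                    
                                                                    
                                                                    
                                                                    
                                                                    
                                                                    
                                                                    
                                                                    
                                                                    
                                                                    
                                                                    


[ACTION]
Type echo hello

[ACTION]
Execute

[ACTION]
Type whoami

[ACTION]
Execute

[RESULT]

$ ls -la                                                            
drwxr-xr-x  1 user group     5006 May 18 10:32 tests/               
-rw-r--r--  1 user group    41655 Apr  8 10:36 README.md            
-rw-r--r--  1 user group    27880 Jun 15 10:43 main.py              
$ python -c "print(len('hello'))"                                   
5                                                                   
$ git status                                                        
On branch main                                                      
Changes not staged for commit:                                      
                                                                    
        modified:   utils.py                                        
        modified:   main.py                                         
        modified:   README.md                                       
                                                                    
Untracked files:                                                    
                                                                    
        notes.md                                                    
$ echo hello                                                        
hello                                                               
$ whoami                                                            
alice                                                               
$ █                                                                 
                                                                    
                                                                    
                                                                    
                                                                    
                                                                    
                                                                    
                                                                    
                                                                    


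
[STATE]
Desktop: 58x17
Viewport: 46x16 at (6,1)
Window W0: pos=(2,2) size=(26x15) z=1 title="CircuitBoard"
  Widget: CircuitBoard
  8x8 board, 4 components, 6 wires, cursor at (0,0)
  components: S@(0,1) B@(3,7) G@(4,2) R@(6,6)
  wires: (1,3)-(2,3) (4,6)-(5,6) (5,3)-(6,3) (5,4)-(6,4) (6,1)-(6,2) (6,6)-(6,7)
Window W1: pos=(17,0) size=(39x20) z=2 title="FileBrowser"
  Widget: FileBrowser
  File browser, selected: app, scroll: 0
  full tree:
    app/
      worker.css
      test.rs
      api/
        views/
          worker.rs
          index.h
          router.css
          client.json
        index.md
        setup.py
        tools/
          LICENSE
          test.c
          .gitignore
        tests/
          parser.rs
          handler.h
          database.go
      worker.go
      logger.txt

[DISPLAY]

           ┃ FileBrowser                      
━━━━━━━━━━━┠──────────────────────────────────
rcuitBoard ┃> [-] app/                        
───────────┃    worker.css                    
0 1 2 3 4 5┃    test.rs                       
[.]  S     ┃    [+] api/                      
           ┃    worker.go                     
           ┃    logger.txt                    
           ┃                                  
           ┃                                  
           ┃                                  
           ┃                                  
           ┃                                  
         G ┃                                  
           ┃                                  
━━━━━━━━━━━┃                                  


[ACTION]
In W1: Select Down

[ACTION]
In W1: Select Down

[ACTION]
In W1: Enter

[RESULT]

           ┃ FileBrowser                      
━━━━━━━━━━━┠──────────────────────────────────
rcuitBoard ┃  [-] app/                        
───────────┃    worker.css                    
0 1 2 3 4 5┃  > test.rs                       
[.]  S     ┃    [+] api/                      
           ┃    worker.go                     
           ┃    logger.txt                    
           ┃                                  
           ┃                                  
           ┃                                  
           ┃                                  
           ┃                                  
         G ┃                                  
           ┃                                  
━━━━━━━━━━━┃                                  


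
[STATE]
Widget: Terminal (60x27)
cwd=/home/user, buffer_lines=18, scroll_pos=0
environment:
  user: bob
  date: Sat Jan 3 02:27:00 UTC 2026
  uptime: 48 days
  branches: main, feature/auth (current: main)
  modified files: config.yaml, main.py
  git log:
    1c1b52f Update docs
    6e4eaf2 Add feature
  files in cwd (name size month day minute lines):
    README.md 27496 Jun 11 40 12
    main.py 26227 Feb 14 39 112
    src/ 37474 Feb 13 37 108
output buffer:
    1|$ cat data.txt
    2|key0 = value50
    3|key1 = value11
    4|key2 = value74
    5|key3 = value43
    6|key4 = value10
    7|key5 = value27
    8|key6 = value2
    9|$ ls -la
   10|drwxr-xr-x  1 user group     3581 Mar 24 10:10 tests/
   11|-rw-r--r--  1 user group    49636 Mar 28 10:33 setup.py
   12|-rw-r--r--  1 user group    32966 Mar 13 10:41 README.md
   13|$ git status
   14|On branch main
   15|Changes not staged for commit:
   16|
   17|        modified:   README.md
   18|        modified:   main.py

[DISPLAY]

$ cat data.txt                                              
key0 = value50                                              
key1 = value11                                              
key2 = value74                                              
key3 = value43                                              
key4 = value10                                              
key5 = value27                                              
key6 = value2                                               
$ ls -la                                                    
drwxr-xr-x  1 user group     3581 Mar 24 10:10 tests/       
-rw-r--r--  1 user group    49636 Mar 28 10:33 setup.py     
-rw-r--r--  1 user group    32966 Mar 13 10:41 README.md    
$ git status                                                
On branch main                                              
Changes not staged for commit:                              
                                                            
        modified:   README.md                               
        modified:   main.py                                 
$ █                                                         
                                                            
                                                            
                                                            
                                                            
                                                            
                                                            
                                                            
                                                            


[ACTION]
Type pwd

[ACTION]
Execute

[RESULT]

$ cat data.txt                                              
key0 = value50                                              
key1 = value11                                              
key2 = value74                                              
key3 = value43                                              
key4 = value10                                              
key5 = value27                                              
key6 = value2                                               
$ ls -la                                                    
drwxr-xr-x  1 user group     3581 Mar 24 10:10 tests/       
-rw-r--r--  1 user group    49636 Mar 28 10:33 setup.py     
-rw-r--r--  1 user group    32966 Mar 13 10:41 README.md    
$ git status                                                
On branch main                                              
Changes not staged for commit:                              
                                                            
        modified:   README.md                               
        modified:   main.py                                 
$ pwd                                                       
/home/user                                                  
$ █                                                         
                                                            
                                                            
                                                            
                                                            
                                                            
                                                            


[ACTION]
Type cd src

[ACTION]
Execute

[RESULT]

$ cat data.txt                                              
key0 = value50                                              
key1 = value11                                              
key2 = value74                                              
key3 = value43                                              
key4 = value10                                              
key5 = value27                                              
key6 = value2                                               
$ ls -la                                                    
drwxr-xr-x  1 user group     3581 Mar 24 10:10 tests/       
-rw-r--r--  1 user group    49636 Mar 28 10:33 setup.py     
-rw-r--r--  1 user group    32966 Mar 13 10:41 README.md    
$ git status                                                
On branch main                                              
Changes not staged for commit:                              
                                                            
        modified:   README.md                               
        modified:   main.py                                 
$ pwd                                                       
/home/user                                                  
$ cd src                                                    
                                                            
$ █                                                         
                                                            
                                                            
                                                            
                                                            


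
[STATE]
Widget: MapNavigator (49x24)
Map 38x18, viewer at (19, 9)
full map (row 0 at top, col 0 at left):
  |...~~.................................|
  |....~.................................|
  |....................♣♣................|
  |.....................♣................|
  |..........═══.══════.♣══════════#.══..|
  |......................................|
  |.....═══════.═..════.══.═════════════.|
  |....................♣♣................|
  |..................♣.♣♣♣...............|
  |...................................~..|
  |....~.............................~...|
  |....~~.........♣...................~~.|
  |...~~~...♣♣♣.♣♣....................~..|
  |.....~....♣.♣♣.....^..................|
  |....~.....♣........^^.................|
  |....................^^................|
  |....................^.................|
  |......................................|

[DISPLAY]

                                                 
                                                 
                                                 
     ...~~.................................      
     ....~.................................      
     ....................♣♣................      
     .....................♣................      
     ..........═══.══════.♣══════════#.══..      
     ......................................      
     .....═══════.═..════.══.═════════════.      
     ....................♣♣................      
     ..................♣.♣♣♣...............      
     ...................@...............~..      
     ....~.............................~...      
     ....~~.........♣...................~~.      
     ...~~~...♣♣♣.♣♣....................~..      
     .....~....♣.♣♣.....^..................      
     ....~.....♣........^^.................      
     ....................^^................      
     ....................^.................      
     ......................................      
                                                 
                                                 
                                                 


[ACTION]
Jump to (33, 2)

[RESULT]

                                                 
                                                 
                                                 
                                                 
                                                 
                                                 
                                                 
                                                 
                                                 
                                                 
.............................                    
.............................                    
...........♣♣...........@....                    
............♣................                    
.═══.══════.♣══════════#.══..                    
.............................                    
═══.═..════.══.═════════════.                    
...........♣♣................                    
.........♣.♣♣♣...............                    
..........................~..                    
.........................~...                    
......♣...................~~.                    
♣♣♣.♣♣....................~..                    
.♣.♣♣.....^..................                    


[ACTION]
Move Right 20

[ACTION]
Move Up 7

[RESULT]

                                                 
                                                 
                                                 
                                                 
                                                 
                                                 
                                                 
                                                 
                                                 
                                                 
                                                 
                                                 
........................@                        
.........................                        
.......♣♣................                        
........♣................                        
.══════.♣══════════#.══..                        
.........................                        
═..════.══.═════════════.                        
.......♣♣................                        
.....♣.♣♣♣...............                        
......................~..                        
.....................~...                        
..♣...................~~.                        


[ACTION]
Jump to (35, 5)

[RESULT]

                                                 
                                                 
                                                 
                                                 
                                                 
                                                 
                                                 
...........................                      
...........................                      
.........♣♣................                      
..........♣................                      
══.══════.♣══════════#.══..                      
........................@..                      
═.═..════.══.═════════════.                      
.........♣♣................                      
.......♣.♣♣♣...............                      
........................~..                      
.......................~...                      
....♣...................~~.                      
♣.♣♣....................~..                      
.♣♣.....^..................                      
........^^.................                      
.........^^................                      
.........^.................                      


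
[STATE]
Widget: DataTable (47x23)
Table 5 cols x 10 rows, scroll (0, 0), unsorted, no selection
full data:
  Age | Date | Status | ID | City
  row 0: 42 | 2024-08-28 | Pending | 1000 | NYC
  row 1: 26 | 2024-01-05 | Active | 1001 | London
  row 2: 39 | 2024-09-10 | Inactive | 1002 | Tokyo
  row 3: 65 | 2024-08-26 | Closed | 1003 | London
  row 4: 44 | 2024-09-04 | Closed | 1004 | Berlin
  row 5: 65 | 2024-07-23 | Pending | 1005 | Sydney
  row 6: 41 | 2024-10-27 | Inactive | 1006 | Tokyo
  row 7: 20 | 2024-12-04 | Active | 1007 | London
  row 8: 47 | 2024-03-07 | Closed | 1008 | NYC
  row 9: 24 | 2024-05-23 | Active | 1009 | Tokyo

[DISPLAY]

Age│Date      │Status  │ID  │City              
───┼──────────┼────────┼────┼──────            
42 │2024-08-28│Pending │1000│NYC               
26 │2024-01-05│Active  │1001│London            
39 │2024-09-10│Inactive│1002│Tokyo             
65 │2024-08-26│Closed  │1003│London            
44 │2024-09-04│Closed  │1004│Berlin            
65 │2024-07-23│Pending │1005│Sydney            
41 │2024-10-27│Inactive│1006│Tokyo             
20 │2024-12-04│Active  │1007│London            
47 │2024-03-07│Closed  │1008│NYC               
24 │2024-05-23│Active  │1009│Tokyo             
                                               
                                               
                                               
                                               
                                               
                                               
                                               
                                               
                                               
                                               
                                               


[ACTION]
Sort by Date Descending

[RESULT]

Age│Date     ▼│Status  │ID  │City              
───┼──────────┼────────┼────┼──────            
20 │2024-12-04│Active  │1007│London            
41 │2024-10-27│Inactive│1006│Tokyo             
39 │2024-09-10│Inactive│1002│Tokyo             
44 │2024-09-04│Closed  │1004│Berlin            
42 │2024-08-28│Pending │1000│NYC               
65 │2024-08-26│Closed  │1003│London            
65 │2024-07-23│Pending │1005│Sydney            
24 │2024-05-23│Active  │1009│Tokyo             
47 │2024-03-07│Closed  │1008│NYC               
26 │2024-01-05│Active  │1001│London            
                                               
                                               
                                               
                                               
                                               
                                               
                                               
                                               
                                               
                                               
                                               


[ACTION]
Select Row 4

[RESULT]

Age│Date     ▼│Status  │ID  │City              
───┼──────────┼────────┼────┼──────            
20 │2024-12-04│Active  │1007│London            
41 │2024-10-27│Inactive│1006│Tokyo             
39 │2024-09-10│Inactive│1002│Tokyo             
44 │2024-09-04│Closed  │1004│Berlin            
>2 │2024-08-28│Pending │1000│NYC               
65 │2024-08-26│Closed  │1003│London            
65 │2024-07-23│Pending │1005│Sydney            
24 │2024-05-23│Active  │1009│Tokyo             
47 │2024-03-07│Closed  │1008│NYC               
26 │2024-01-05│Active  │1001│London            
                                               
                                               
                                               
                                               
                                               
                                               
                                               
                                               
                                               
                                               
                                               


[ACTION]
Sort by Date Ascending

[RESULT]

Age│Date     ▲│Status  │ID  │City              
───┼──────────┼────────┼────┼──────            
26 │2024-01-05│Active  │1001│London            
47 │2024-03-07│Closed  │1008│NYC               
24 │2024-05-23│Active  │1009│Tokyo             
65 │2024-07-23│Pending │1005│Sydney            
>5 │2024-08-26│Closed  │1003│London            
42 │2024-08-28│Pending │1000│NYC               
44 │2024-09-04│Closed  │1004│Berlin            
39 │2024-09-10│Inactive│1002│Tokyo             
41 │2024-10-27│Inactive│1006│Tokyo             
20 │2024-12-04│Active  │1007│London            
                                               
                                               
                                               
                                               
                                               
                                               
                                               
                                               
                                               
                                               
                                               


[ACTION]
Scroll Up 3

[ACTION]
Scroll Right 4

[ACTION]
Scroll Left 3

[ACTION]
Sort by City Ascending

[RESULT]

Age│Date      │Status  │ID  │City ▲            
───┼──────────┼────────┼────┼──────            
44 │2024-09-04│Closed  │1004│Berlin            
26 │2024-01-05│Active  │1001│London            
65 │2024-08-26│Closed  │1003│London            
20 │2024-12-04│Active  │1007│London            
>7 │2024-03-07│Closed  │1008│NYC               
42 │2024-08-28│Pending │1000│NYC               
65 │2024-07-23│Pending │1005│Sydney            
24 │2024-05-23│Active  │1009│Tokyo             
39 │2024-09-10│Inactive│1002│Tokyo             
41 │2024-10-27│Inactive│1006│Tokyo             
                                               
                                               
                                               
                                               
                                               
                                               
                                               
                                               
                                               
                                               
                                               


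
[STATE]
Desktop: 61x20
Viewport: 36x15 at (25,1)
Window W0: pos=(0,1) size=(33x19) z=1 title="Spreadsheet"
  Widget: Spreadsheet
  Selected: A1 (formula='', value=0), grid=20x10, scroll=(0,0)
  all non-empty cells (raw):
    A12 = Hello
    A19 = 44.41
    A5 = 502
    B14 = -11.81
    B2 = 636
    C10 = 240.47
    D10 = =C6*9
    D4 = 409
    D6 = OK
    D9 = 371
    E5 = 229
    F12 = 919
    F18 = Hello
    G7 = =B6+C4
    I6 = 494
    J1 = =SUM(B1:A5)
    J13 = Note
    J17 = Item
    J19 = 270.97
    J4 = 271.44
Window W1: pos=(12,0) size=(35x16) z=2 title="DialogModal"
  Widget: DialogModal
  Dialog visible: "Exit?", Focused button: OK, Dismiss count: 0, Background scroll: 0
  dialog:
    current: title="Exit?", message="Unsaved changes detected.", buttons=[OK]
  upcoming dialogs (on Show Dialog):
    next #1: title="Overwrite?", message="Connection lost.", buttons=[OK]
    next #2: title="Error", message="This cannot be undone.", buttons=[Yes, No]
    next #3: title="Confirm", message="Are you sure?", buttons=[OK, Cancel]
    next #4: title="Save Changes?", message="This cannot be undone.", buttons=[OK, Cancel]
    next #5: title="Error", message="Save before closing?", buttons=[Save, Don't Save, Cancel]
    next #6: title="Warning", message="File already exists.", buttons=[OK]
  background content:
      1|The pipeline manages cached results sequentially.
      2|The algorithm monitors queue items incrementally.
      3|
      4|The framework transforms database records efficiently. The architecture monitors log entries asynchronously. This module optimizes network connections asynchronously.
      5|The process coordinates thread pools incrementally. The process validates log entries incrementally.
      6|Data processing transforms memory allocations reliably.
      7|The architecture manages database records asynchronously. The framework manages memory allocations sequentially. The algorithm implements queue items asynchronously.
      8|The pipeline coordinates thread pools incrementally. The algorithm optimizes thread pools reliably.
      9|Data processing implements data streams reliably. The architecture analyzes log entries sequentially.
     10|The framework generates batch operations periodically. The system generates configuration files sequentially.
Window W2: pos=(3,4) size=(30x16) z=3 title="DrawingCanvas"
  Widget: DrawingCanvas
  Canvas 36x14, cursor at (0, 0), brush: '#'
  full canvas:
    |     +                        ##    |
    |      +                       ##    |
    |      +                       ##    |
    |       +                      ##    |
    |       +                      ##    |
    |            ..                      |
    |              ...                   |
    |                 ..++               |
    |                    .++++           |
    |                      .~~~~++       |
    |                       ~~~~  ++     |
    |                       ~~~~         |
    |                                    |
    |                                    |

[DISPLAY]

                     ┃              
─────────────────────┨              
 manages cached resul┃              
━━━━━━━┓rs queue item┃              
       ┃             ┃              
───────┨──────────┐se┃              
       ┃          │po┃              
       ┃detected. │ry┃              
       ┃          │se┃              
       ┃──────────┘ p┃              
       ┃ements data s┃              
       ┃tes batch ope┃              
       ┃             ┃              
       ┃             ┃              
++++   ┃━━━━━━━━━━━━━┛              


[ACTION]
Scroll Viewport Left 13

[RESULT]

┃ DialogModal                     ┃ 
┠─────────────────────────────────┨ 
┃The pipeline manages cached resul┃ 
━━━━━━━━━━━━━━━━━━━━┓rs queue item┃ 
Canvas              ┃             ┃ 
────────────────────┨──────────┐se┃ 
                    ┃          │po┃ 
                    ┃detected. │ry┃ 
                    ┃          │se┃ 
                    ┃──────────┘ p┃ 
                    ┃ements data s┃ 
    ..              ┃tes batch ope┃ 
      ...           ┃             ┃ 
         ..++       ┃             ┃ 
            .++++   ┃━━━━━━━━━━━━━┛ 


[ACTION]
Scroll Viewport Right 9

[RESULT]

odal                     ┃          
─────────────────────────┨          
line manages cached resul┃          
━━━━━━━━━━━┓rs queue item┃          
           ┃             ┃          
───────────┨──────────┐se┃          
           ┃          │po┃          
           ┃detected. │ry┃          
           ┃          │se┃          
           ┃──────────┘ p┃          
           ┃ements data s┃          
           ┃tes batch ope┃          
           ┃             ┃          
..++       ┃             ┃          
   .++++   ┃━━━━━━━━━━━━━┛          


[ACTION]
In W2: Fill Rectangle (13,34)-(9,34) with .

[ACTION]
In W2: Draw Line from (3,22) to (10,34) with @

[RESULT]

odal                     ┃          
─────────────────────────┨          
line manages cached resul┃          
━━━━━━━━━━━┓rs queue item┃          
           ┃             ┃          
───────────┨──────────┐se┃          
           ┃          │po┃          
           ┃detected. │ry┃          
           ┃          │se┃          
     @     ┃──────────┘ p┃          
      @@   ┃ements data s┃          
        @@ ┃tes batch ope┃          
          @┃             ┃          
..++       ┃             ┃          
   .++++   ┃━━━━━━━━━━━━━┛          


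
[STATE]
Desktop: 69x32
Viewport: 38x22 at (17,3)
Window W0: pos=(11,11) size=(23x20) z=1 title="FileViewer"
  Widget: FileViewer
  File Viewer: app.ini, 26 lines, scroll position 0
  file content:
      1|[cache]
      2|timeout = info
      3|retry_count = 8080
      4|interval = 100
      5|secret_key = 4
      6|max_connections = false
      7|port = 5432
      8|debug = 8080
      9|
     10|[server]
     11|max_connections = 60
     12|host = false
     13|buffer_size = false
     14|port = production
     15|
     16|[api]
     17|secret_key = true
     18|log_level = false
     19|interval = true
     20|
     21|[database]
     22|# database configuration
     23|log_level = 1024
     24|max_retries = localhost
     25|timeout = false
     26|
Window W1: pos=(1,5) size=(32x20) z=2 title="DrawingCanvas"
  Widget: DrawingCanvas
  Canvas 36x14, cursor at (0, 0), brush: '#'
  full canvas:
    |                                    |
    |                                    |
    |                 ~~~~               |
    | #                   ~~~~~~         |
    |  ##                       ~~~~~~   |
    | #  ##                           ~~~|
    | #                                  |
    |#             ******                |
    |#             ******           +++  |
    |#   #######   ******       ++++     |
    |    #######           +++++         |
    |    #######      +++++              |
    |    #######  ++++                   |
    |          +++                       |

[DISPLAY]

                                      
                                      
━━━━━━━━━━━━━━━┓                      
               ┃                      
───────────────┨                      
               ┃                      
               ┃                      
  ~~~~         ┃                      
      ~~~~~~   ┃┓                     
            ~~~┃┃                     
               ┃┨                     
               ┃┃                     
*****          ┃┃                     
*****          ┃┃                     
*****       +++┃┃                     
       +++++   ┃┃                     
  +++++        ┃┃                     
++             ┃┃                     
               ┃┃                     
               ┃┃                     
               ┃┃                     
━━━━━━━━━━━━━━━┛┃                     


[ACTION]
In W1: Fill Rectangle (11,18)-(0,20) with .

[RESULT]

                                      
                                      
━━━━━━━━━━━━━━━┓                      
               ┃                      
───────────────┨                      
   ...         ┃                      
   ...         ┃                      
  ~...         ┃                      
   ...~~~~~~   ┃┓                     
   ...      ~~~┃┃                     
   ...         ┃┨                     
   ...         ┃┃                     
***...         ┃┃                     
***...         ┃┃                     
***...      +++┃┃                     
   ... +++++   ┃┃                     
  +...+        ┃┃                     
++             ┃┃                     
               ┃┃                     
               ┃┃                     
               ┃┃                     
━━━━━━━━━━━━━━━┛┃                     


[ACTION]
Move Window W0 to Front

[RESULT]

                                      
                                      
━━━━━━━━━━━━━━━┓                      
               ┃                      
───────────────┨                      
   ...         ┃                      
   ...         ┃                      
  ~...         ┃                      
━━━━━━━━━━━━━━━━┓                     
Viewer          ┃                     
────────────────┨                     
e]             ▲┃                     
ut = info      █┃                     
_count = 8080  ░┃                     
val = 100      ░┃                     
t_key = 4      ░┃                     
onnections = fa░┃                     
= 5432         ░┃                     
 = 8080        ░┃                     
               ░┃                     
er]            ░┃                     
onnections = 60░┃                     


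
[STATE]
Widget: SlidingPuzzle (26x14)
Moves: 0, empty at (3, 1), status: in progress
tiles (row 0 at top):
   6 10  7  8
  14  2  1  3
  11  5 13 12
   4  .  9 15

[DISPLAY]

┌────┬────┬────┬────┐     
│  6 │ 10 │  7 │  8 │     
├────┼────┼────┼────┤     
│ 14 │  2 │  1 │  3 │     
├────┼────┼────┼────┤     
│ 11 │  5 │ 13 │ 12 │     
├────┼────┼────┼────┤     
│  4 │    │  9 │ 15 │     
└────┴────┴────┴────┘     
Moves: 0                  
                          
                          
                          
                          


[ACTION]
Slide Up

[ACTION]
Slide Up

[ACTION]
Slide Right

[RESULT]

┌────┬────┬────┬────┐     
│  6 │ 10 │  7 │  8 │     
├────┼────┼────┼────┤     
│ 14 │  2 │  1 │  3 │     
├────┼────┼────┼────┤     
│ 11 │  5 │ 13 │ 12 │     
├────┼────┼────┼────┤     
│    │  4 │  9 │ 15 │     
└────┴────┴────┴────┘     
Moves: 1                  
                          
                          
                          
                          


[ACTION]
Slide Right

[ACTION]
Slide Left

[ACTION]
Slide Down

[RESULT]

┌────┬────┬────┬────┐     
│  6 │ 10 │  7 │  8 │     
├────┼────┼────┼────┤     
│ 14 │  2 │  1 │  3 │     
├────┼────┼────┼────┤     
│ 11 │    │ 13 │ 12 │     
├────┼────┼────┼────┤     
│  4 │  5 │  9 │ 15 │     
└────┴────┴────┴────┘     
Moves: 3                  
                          
                          
                          
                          
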